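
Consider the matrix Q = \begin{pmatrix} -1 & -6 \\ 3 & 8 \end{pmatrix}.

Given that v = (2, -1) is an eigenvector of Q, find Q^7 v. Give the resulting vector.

First find the eigenvalue: Qv = (4, -2) = 2·(2, -1), so λ = 2.
Then Q^7 v = λ^7·v = 2^7·(2, -1) = 128·(2, -1) = (256, -128).

(256, -128)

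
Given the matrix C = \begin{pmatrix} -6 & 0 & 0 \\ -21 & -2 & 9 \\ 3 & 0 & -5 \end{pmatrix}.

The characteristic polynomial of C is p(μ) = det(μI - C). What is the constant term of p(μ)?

60

p(μ) = μ^3 + 13μ^2 + 52μ + 60.
The constant term is 60.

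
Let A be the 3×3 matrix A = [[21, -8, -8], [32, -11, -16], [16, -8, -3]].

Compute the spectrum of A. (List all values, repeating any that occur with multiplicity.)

-3, 5, 5

Set up det(λI - A) = 0.
Expanding along the first row, p(λ) = λ^3 - 7λ^2 - 5λ + 75.
Rational-root test: λ = -3 gives p(-3) = 0.
Factor out (λ + 3): p(λ) = (λ + 3)·(λ^2 - 10λ + 25).
The quadratic factor is (λ - 5)^2.
Eigenvalues: -3, 5, 5.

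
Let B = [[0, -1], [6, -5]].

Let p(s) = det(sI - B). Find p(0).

p(0) = det(0·I − B) = det(−B) = (−1)^2·det(B).
det(B) = 6, so p(0) = 6.

6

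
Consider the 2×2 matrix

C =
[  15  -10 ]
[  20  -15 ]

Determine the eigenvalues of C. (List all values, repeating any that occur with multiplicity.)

det(C - lambda·I) = (15 - lambda)(-15 - lambda) - (-10)·(20) = lambda^2 - 25.
This factors as (lambda + 5)·(lambda - 5) = 0.
Eigenvalues: -5, 5.

-5, 5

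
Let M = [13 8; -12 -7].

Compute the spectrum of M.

det(M - sI) = (13 - s)(-7 - s) - (8)·(-12) = s^2 - 6s + 5.
This factors as (s - 1)·(s - 5) = 0.
Eigenvalues: 1, 5.

1, 5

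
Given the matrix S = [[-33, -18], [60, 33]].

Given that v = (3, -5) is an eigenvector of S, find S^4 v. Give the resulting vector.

(243, -405)

First find the eigenvalue: Sv = (-9, 15) = -3·(3, -5), so λ = -3.
Then S^4 v = λ^4·v = (-3)^4·(3, -5) = 81·(3, -5) = (243, -405).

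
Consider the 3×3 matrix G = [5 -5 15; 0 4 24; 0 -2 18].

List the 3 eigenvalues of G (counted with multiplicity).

Set up det(lambda·I - G) = 0.
Cofactor expansion gives p(lambda) = lambda^3 - 27·lambda^2 + 230·lambda - 600.
Try lambda = 5: p(5) = 0, so 5 is a root.
Dividing by (lambda - 5) leaves lambda^2 - 22·lambda + 120.
The quadratic factors as (lambda - 10)·(lambda - 12).
Eigenvalues: 5, 10, 12.

5, 10, 12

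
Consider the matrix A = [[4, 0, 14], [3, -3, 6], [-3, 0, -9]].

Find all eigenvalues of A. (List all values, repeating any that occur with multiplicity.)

The characteristic polynomial is p(lambda) = det(lambda·I - A).
Cofactor expansion gives p(lambda) = lambda^3 + 8·lambda^2 + 21·lambda + 18.
Try lambda = -3: p(-3) = 0, so -3 is a root.
Factor out (lambda + 3): p(lambda) = (lambda + 3)·(lambda^2 + 5·lambda + 6).
The quadratic factors as (lambda + 3)·(lambda + 2).
Eigenvalues: -3, -3, -2.

-3, -3, -2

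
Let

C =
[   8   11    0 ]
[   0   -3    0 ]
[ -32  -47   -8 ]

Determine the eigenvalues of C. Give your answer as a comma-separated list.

Set up det(sI - C) = 0.
Expanding along the first row, p(s) = s^3 + 3s^2 - 64s - 192.
Try s = -3: p(-3) = 0, so -3 is a root.
Dividing by (s + 3) leaves s^2 - 64.
The quadratic factors as (s + 8)·(s - 8).
Eigenvalues: -8, -3, 8.

-8, -3, 8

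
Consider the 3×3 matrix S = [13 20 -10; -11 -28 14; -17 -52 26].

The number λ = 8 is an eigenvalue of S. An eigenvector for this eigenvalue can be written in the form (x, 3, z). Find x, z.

We need (S - 8I)v = 0.
S - 8I = [[5, 20, -10], [-11, -36, 14], [-17, -52, 18]].
Row 1: (5)·x + (20)·3 + (-10)·z = 0
Row 2: (-11)·x + (-36)·3 + (14)·z = 0
Row 3: (-17)·x + (-52)·3 + (18)·z = 0
Solving gives x = -6, z = 3.
Check: S·(-6, 3, 3) = (-48, 24, 24) = 8·(-6, 3, 3).

-6, 3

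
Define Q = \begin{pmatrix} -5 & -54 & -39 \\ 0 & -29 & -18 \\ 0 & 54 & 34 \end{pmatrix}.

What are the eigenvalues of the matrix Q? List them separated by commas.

Compute the characteristic polynomial p(s) = det(sI - Q).
Cofactor expansion gives p(s) = s^3 - 39s - 70.
Since p(-5) = 0, s = -5 is a root.
Factor out (s + 5): p(s) = (s + 5)·(s^2 - 5s - 14).
The quadratic factors as (s + 2)·(s - 7).
Eigenvalues: -5, -2, 7.

-5, -2, 7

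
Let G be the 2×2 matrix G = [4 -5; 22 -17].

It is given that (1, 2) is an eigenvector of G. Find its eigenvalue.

Compute Gv: G·(1, 2) = (-6, -12).
Since Gv = λv, compare component 1: -6 = λ·1, so λ = -6.

-6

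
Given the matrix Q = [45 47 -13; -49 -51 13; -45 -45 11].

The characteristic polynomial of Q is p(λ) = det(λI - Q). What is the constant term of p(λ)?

p(λ) = λ^3 - 5λ^2 - 58λ - 88.
The constant term is -88.

-88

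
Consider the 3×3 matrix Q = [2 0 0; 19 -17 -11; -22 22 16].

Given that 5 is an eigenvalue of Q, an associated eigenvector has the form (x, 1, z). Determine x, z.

0, -2

We need (Q - 5I)v = 0.
Q - 5I = [[-3, 0, 0], [19, -22, -11], [-22, 22, 11]].
Row 1: (-3)·x + (0)·1 + (0)·z = 0
Row 2: (19)·x + (-22)·1 + (-11)·z = 0
Row 3: (-22)·x + (22)·1 + (11)·z = 0
Solving gives x = 0, z = -2.
Check: Q·(0, 1, -2) = (0, 5, -10) = 5·(0, 1, -2).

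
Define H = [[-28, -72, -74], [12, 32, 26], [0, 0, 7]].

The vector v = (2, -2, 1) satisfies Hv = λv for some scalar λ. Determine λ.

Compute Hv: H·(2, -2, 1) = (14, -14, 7).
Since Hv = λv, compare component 1: 14 = λ·2, so λ = 7.

7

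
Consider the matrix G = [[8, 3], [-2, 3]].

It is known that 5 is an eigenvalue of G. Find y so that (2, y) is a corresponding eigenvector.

-2

We need (G - 5I)v = 0.
G - 5I = [[3, 3], [-2, -2]].
Row 1: (3)·2 + (3)·y = 0
Row 2: (-2)·2 + (-2)·y = 0
Solving gives y = -2.
Check: G·(2, -2) = (10, -10) = 5·(2, -2).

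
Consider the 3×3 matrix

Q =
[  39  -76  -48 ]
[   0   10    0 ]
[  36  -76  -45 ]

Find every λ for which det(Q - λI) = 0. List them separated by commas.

Compute the characteristic polynomial p(r) = det(rI - Q).
Expanding along the first row, p(r) = r^3 - 4r^2 - 87r + 270.
Rational-root test: r = 3 gives p(3) = 0.
Factor out (r - 3): p(r) = (r - 3)·(r^2 - r - 90).
The quadratic factors as (r + 9)·(r - 10).
Eigenvalues: -9, 3, 10.

-9, 3, 10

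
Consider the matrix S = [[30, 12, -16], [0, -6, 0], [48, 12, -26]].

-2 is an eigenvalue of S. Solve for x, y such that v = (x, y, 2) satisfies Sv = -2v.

1, 0

We need (S + 2I)v = 0.
S + 2I = [[32, 12, -16], [0, -4, 0], [48, 12, -24]].
Row 1: (32)·x + (12)·y + (-16)·2 = 0
Row 2: (0)·x + (-4)·y + (0)·2 = 0
Row 3: (48)·x + (12)·y + (-24)·2 = 0
Solving gives x = 1, y = 0.
Check: S·(1, 0, 2) = (-2, 0, -4) = -2·(1, 0, 2).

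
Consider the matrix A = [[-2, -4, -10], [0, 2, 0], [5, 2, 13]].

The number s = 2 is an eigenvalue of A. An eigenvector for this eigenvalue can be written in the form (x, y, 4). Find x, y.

We need (A - 2I)v = 0.
A - 2I = [[-4, -4, -10], [0, 0, 0], [5, 2, 11]].
Row 1: (-4)·x + (-4)·y + (-10)·4 = 0
Row 2: (0)·x + (0)·y + (0)·4 = 0
Row 3: (5)·x + (2)·y + (11)·4 = 0
Solving gives x = -8, y = -2.
Check: A·(-8, -2, 4) = (-16, -4, 8) = 2·(-8, -2, 4).

-8, -2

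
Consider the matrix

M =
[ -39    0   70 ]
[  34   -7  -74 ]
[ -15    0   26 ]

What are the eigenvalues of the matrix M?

The characteristic polynomial is p(λ) = det(λI - M).
Cofactor expansion gives p(λ) = λ^3 + 20λ^2 + 127λ + 252.
Rational-root test: λ = -4 gives p(-4) = 0.
Dividing by (λ + 4) leaves λ^2 + 16λ + 63.
The quadratic factors as (λ + 9)·(λ + 7).
Eigenvalues: -9, -7, -4.

-9, -7, -4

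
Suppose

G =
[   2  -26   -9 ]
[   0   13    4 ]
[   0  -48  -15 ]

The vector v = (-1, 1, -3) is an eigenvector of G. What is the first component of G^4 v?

-1

First find the eigenvalue: Gv = (-1, 1, -3) = 1·(-1, 1, -3), so λ = 1.
Then G^4 v = λ^4·v = 1^4·(-1, 1, -3) = 1·(-1, 1, -3) = (-1, 1, -3).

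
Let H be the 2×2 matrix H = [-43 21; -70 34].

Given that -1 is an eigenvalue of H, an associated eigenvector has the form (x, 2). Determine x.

We need (H + 1I)v = 0.
H + 1I = [[-42, 21], [-70, 35]].
Row 1: (-42)·x + (21)·2 = 0
Row 2: (-70)·x + (35)·2 = 0
Solving gives x = 1.
Check: H·(1, 2) = (-1, -2) = -1·(1, 2).

1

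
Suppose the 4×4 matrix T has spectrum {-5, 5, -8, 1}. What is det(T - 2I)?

If T has eigenvalues -5, 5, -8, 1, then T - 2I has eigenvalues -7, 3, -10, -1.
det(T - 2I) = (-7) · (3) · (-10) · (-1) = -210.

-210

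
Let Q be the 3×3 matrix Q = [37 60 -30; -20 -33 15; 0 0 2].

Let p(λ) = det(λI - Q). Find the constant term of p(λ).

42

p(λ) = λ^3 - 6λ^2 - 13λ + 42.
The constant term is 42.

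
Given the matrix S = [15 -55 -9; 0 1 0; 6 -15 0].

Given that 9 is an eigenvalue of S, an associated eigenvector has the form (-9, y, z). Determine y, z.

We need (S - 9I)v = 0.
S - 9I = [[6, -55, -9], [0, -8, 0], [6, -15, -9]].
Row 1: (6)·-9 + (-55)·y + (-9)·z = 0
Row 2: (0)·-9 + (-8)·y + (0)·z = 0
Row 3: (6)·-9 + (-15)·y + (-9)·z = 0
Solving gives y = 0, z = -6.
Check: S·(-9, 0, -6) = (-81, 0, -54) = 9·(-9, 0, -6).

0, -6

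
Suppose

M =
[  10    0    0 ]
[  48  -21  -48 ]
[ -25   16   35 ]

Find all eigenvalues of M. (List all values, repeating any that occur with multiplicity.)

3, 10, 11

Set up det(μI - M) = 0.
Expanding along the first row, p(μ) = μ^3 - 24μ^2 + 173μ - 330.
Rational-root test: μ = 3 gives p(3) = 0.
Dividing by (μ - 3) leaves μ^2 - 21μ + 110.
The quadratic factors as (μ - 10)·(μ - 11).
Eigenvalues: 3, 10, 11.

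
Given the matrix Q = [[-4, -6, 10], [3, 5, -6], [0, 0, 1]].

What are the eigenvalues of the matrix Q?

The characteristic polynomial is p(λ) = det(λI - Q).
Cofactor expansion gives p(λ) = λ^3 - 2λ^2 - λ + 2.
Since p(-1) = 0, λ = -1 is a root.
Factor out (λ + 1): p(λ) = (λ + 1)·(λ^2 - 3λ + 2).
The quadratic factors as (λ - 1)·(λ - 2).
Eigenvalues: -1, 1, 2.

-1, 1, 2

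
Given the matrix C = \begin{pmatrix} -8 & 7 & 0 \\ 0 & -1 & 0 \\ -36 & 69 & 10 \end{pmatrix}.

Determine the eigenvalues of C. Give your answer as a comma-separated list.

-8, -1, 10

Set up det(sI - C) = 0.
Cofactor expansion gives p(s) = s^3 - s^2 - 82s - 80.
Since p(10) = 0, s = 10 is a root.
Dividing by (s - 10) leaves s^2 + 9s + 8.
The quadratic factors as (s + 8)·(s + 1).
Eigenvalues: -8, -1, 10.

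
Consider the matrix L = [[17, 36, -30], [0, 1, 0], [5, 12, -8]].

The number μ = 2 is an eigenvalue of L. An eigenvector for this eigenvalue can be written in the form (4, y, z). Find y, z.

We need (L - 2I)v = 0.
L - 2I = [[15, 36, -30], [0, -1, 0], [5, 12, -10]].
Row 1: (15)·4 + (36)·y + (-30)·z = 0
Row 2: (0)·4 + (-1)·y + (0)·z = 0
Row 3: (5)·4 + (12)·y + (-10)·z = 0
Solving gives y = 0, z = 2.
Check: L·(4, 0, 2) = (8, 0, 4) = 2·(4, 0, 2).

0, 2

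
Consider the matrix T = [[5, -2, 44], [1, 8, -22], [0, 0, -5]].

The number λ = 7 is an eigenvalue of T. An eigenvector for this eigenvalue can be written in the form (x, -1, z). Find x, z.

1, 0

We need (T - 7I)v = 0.
T - 7I = [[-2, -2, 44], [1, 1, -22], [0, 0, -12]].
Row 1: (-2)·x + (-2)·-1 + (44)·z = 0
Row 2: (1)·x + (1)·-1 + (-22)·z = 0
Row 3: (0)·x + (0)·-1 + (-12)·z = 0
Solving gives x = 1, z = 0.
Check: T·(1, -1, 0) = (7, -7, 0) = 7·(1, -1, 0).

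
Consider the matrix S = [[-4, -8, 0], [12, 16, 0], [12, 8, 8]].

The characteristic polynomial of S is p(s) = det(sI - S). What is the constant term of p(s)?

-256

p(s) = s^3 - 20s^2 + 128s - 256.
The constant term is -256.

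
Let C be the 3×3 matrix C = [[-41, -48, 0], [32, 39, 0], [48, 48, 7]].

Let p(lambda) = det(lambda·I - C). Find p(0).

441

p(0) = det(0·I − C) = det(−C) = (−1)^3·det(C).
det(C) = -441, so p(0) = 441.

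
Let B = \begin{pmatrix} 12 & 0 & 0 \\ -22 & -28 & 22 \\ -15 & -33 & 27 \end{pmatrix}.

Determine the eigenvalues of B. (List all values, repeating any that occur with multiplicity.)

Compute the characteristic polynomial p(λ) = det(λI - B).
Cofactor expansion gives p(λ) = λ^3 - 11λ^2 - 42λ + 360.
Try λ = -6: p(-6) = 0, so -6 is a root.
Factor out (λ + 6): p(λ) = (λ + 6)·(λ^2 - 17λ + 60).
The quadratic factors as (λ - 5)·(λ - 12).
Eigenvalues: -6, 5, 12.

-6, 5, 12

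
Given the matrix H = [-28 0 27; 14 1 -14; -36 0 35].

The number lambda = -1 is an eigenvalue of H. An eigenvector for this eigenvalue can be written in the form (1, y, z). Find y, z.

We need (H + 1I)v = 0.
H + 1I = [[-27, 0, 27], [14, 2, -14], [-36, 0, 36]].
Row 1: (-27)·1 + (0)·y + (27)·z = 0
Row 2: (14)·1 + (2)·y + (-14)·z = 0
Row 3: (-36)·1 + (0)·y + (36)·z = 0
Solving gives y = 0, z = 1.
Check: H·(1, 0, 1) = (-1, 0, -1) = -1·(1, 0, 1).

0, 1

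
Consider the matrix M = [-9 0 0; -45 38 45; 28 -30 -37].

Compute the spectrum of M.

Set up det(sI - M) = 0.
Expanding the 3×3 determinant: p(s) = s^3 + 8s^2 - 65s - 504.
Try s = -7: p(-7) = 0, so -7 is a root.
Factor out (s + 7): p(s) = (s + 7)·(s^2 + s - 72).
The quadratic factors as (s + 9)·(s - 8).
Eigenvalues: -9, -7, 8.

-9, -7, 8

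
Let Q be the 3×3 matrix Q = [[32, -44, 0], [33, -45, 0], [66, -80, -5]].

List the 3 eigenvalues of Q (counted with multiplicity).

-12, -5, -1

Compute the characteristic polynomial p(λ) = det(λI - Q).
Expanding along the first row, p(λ) = λ^3 + 18λ^2 + 77λ + 60.
Try λ = -12: p(-12) = 0, so -12 is a root.
Dividing by (λ + 12) leaves λ^2 + 6λ + 5.
The quadratic factors as (λ + 5)·(λ + 1).
Eigenvalues: -12, -5, -1.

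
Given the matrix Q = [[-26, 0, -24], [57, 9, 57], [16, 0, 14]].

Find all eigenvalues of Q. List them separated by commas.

Compute the characteristic polynomial p(lambda) = det(lambda·I - Q).
Expanding along the first row, p(lambda) = lambda^3 + 3·lambda^2 - 88·lambda - 180.
Rational-root test: lambda = -2 gives p(-2) = 0.
Dividing by (lambda + 2) leaves lambda^2 + lambda - 90.
The quadratic factors as (lambda + 10)·(lambda - 9).
Eigenvalues: -10, -2, 9.

-10, -2, 9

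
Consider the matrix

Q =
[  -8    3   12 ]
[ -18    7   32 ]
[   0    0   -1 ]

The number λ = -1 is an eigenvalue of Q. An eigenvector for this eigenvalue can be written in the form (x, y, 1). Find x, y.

0, -4

We need (Q + 1I)v = 0.
Q + 1I = [[-7, 3, 12], [-18, 8, 32], [0, 0, 0]].
Row 1: (-7)·x + (3)·y + (12)·1 = 0
Row 2: (-18)·x + (8)·y + (32)·1 = 0
Row 3: (0)·x + (0)·y + (0)·1 = 0
Solving gives x = 0, y = -4.
Check: Q·(0, -4, 1) = (0, 4, -1) = -1·(0, -4, 1).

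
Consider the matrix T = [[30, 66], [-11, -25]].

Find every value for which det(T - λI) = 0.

-3, 8

det(T - λI) = (30 - λ)(-25 - λ) - (66)·(-11) = λ^2 - 5λ - 24.
This factors as (λ + 3)·(λ - 8) = 0.
Eigenvalues: -3, 8.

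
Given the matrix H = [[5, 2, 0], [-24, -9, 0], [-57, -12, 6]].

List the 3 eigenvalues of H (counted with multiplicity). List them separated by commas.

-3, -1, 6

The characteristic polynomial is p(s) = det(sI - H).
Expanding the 3×3 determinant: p(s) = s^3 - 2s^2 - 21s - 18.
Try s = -1: p(-1) = 0, so -1 is a root.
Factor out (s + 1): p(s) = (s + 1)·(s^2 - 3s - 18).
The quadratic factors as (s + 3)·(s - 6).
Eigenvalues: -3, -1, 6.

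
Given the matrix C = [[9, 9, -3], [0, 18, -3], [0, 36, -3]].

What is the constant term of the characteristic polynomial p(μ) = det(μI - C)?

-486

p(0) = det(0·I − C) = det(−C) = (−1)^3·det(C).
det(C) = 486, so p(0) = -486.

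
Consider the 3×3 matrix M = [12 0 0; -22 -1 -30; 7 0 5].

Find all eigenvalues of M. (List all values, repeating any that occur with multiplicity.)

Set up det(rI - M) = 0.
Expanding the 3×3 determinant: p(r) = r^3 - 16r^2 + 43r + 60.
Since p(-1) = 0, r = -1 is a root.
Factor out (r + 1): p(r) = (r + 1)·(r^2 - 17r + 60).
The quadratic factors as (r - 5)·(r - 12).
Eigenvalues: -1, 5, 12.

-1, 5, 12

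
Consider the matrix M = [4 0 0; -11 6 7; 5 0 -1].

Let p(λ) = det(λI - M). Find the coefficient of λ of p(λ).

14

p(λ) = λ^3 - 9λ^2 + 14λ + 24.
The coefficient of λ is 14.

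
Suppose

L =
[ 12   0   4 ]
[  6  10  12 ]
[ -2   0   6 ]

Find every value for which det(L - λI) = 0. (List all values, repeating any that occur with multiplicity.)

8, 10, 10

Compute the characteristic polynomial p(t) = det(tI - L).
Expanding the 3×3 determinant: p(t) = t^3 - 28t^2 + 260t - 800.
Rational-root test: t = 8 gives p(8) = 0.
Factor out (t - 8): p(t) = (t - 8)·(t^2 - 20t + 100).
The quadratic factor is (t - 10)^2.
Eigenvalues: 8, 10, 10.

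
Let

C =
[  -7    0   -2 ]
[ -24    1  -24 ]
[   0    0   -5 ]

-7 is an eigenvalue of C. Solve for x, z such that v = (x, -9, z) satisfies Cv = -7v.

-3, 0

We need (C + 7I)v = 0.
C + 7I = [[0, 0, -2], [-24, 8, -24], [0, 0, 2]].
Row 1: (0)·x + (0)·-9 + (-2)·z = 0
Row 2: (-24)·x + (8)·-9 + (-24)·z = 0
Row 3: (0)·x + (0)·-9 + (2)·z = 0
Solving gives x = -3, z = 0.
Check: C·(-3, -9, 0) = (21, 63, 0) = -7·(-3, -9, 0).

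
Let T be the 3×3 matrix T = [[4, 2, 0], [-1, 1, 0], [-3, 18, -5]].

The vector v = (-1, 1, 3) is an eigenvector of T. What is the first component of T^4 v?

-16

First find the eigenvalue: Tv = (-2, 2, 6) = 2·(-1, 1, 3), so λ = 2.
Then T^4 v = λ^4·v = 2^4·(-1, 1, 3) = 16·(-1, 1, 3) = (-16, 16, 48).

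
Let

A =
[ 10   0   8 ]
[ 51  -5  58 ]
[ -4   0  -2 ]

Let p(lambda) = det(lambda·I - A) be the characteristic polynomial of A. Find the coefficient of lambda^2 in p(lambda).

-3

The coefficient of lambda^2 of det(lambda·I - A) is −trace(A).
trace(A) = (10) + (-5) + (-2) = 3, so the coefficient is -3.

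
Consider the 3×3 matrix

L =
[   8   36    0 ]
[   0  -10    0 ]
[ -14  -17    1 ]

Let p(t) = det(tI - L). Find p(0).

p(0) = det(0·I − L) = det(−L) = (−1)^3·det(L).
det(L) = -80, so p(0) = 80.

80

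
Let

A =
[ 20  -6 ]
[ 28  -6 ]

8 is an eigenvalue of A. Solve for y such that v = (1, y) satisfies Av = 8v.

2

We need (A - 8I)v = 0.
A - 8I = [[12, -6], [28, -14]].
Row 1: (12)·1 + (-6)·y = 0
Row 2: (28)·1 + (-14)·y = 0
Solving gives y = 2.
Check: A·(1, 2) = (8, 16) = 8·(1, 2).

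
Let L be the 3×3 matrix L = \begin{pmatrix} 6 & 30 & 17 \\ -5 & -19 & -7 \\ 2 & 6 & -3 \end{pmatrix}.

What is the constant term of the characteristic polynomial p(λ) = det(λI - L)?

140

p(0) = det(0·I − L) = det(−L) = (−1)^3·det(L).
det(L) = -140, so p(0) = 140.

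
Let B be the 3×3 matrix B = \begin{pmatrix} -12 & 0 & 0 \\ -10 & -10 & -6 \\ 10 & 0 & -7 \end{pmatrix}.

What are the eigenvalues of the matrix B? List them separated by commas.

Compute the characteristic polynomial p(s) = det(sI - B).
Expanding along the first row, p(s) = s^3 + 29s^2 + 274s + 840.
Since p(-7) = 0, s = -7 is a root.
Factor out (s + 7): p(s) = (s + 7)·(s^2 + 22s + 120).
The quadratic factors as (s + 12)·(s + 10).
Eigenvalues: -12, -10, -7.

-12, -10, -7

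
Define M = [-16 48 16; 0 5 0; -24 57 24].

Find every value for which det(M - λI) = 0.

The characteristic polynomial is p(lambda) = det(lambda·I - M).
Expanding the 3×3 determinant: p(lambda) = lambda^3 - 13·lambda^2 + 40·lambda.
Try lambda = 8: p(8) = 0, so 8 is a root.
Dividing by (lambda - 8) leaves lambda^2 - 5·lambda.
The quadratic factors as lambda·(lambda - 5).
Eigenvalues: 0, 5, 8.

0, 5, 8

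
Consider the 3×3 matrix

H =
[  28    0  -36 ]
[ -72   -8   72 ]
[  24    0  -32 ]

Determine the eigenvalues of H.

The characteristic polynomial is p(s) = det(sI - H).
Expanding along the first row, p(s) = s^3 + 12s^2 - 256.
Since p(-8) = 0, s = -8 is a root.
Factor out (s + 8): p(s) = (s + 8)·(s^2 + 4s - 32).
The quadratic factors as (s + 8)·(s - 4).
Eigenvalues: -8, -8, 4.

-8, -8, 4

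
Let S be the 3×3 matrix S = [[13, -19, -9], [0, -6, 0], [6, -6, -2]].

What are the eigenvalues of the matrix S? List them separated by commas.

Set up det(λI - S) = 0.
Expanding the 3×3 determinant: p(λ) = λ^3 - 5λ^2 - 38λ + 168.
Try λ = -6: p(-6) = 0, so -6 is a root.
Dividing by (λ + 6) leaves λ^2 - 11λ + 28.
The quadratic factors as (λ - 4)·(λ - 7).
Eigenvalues: -6, 4, 7.

-6, 4, 7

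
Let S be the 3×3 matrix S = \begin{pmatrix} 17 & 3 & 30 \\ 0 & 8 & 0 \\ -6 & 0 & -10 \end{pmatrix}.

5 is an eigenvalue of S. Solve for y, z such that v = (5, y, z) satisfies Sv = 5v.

We need (S - 5I)v = 0.
S - 5I = [[12, 3, 30], [0, 3, 0], [-6, 0, -15]].
Row 1: (12)·5 + (3)·y + (30)·z = 0
Row 2: (0)·5 + (3)·y + (0)·z = 0
Row 3: (-6)·5 + (0)·y + (-15)·z = 0
Solving gives y = 0, z = -2.
Check: S·(5, 0, -2) = (25, 0, -10) = 5·(5, 0, -2).

0, -2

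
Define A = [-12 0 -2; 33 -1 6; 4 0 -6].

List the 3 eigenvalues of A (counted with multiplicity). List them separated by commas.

The characteristic polynomial is p(s) = det(sI - A).
Cofactor expansion gives p(s) = s^3 + 19s^2 + 98s + 80.
Rational-root test: s = -10 gives p(-10) = 0.
Dividing by (s + 10) leaves s^2 + 9s + 8.
The quadratic factors as (s + 8)·(s + 1).
Eigenvalues: -10, -8, -1.

-10, -8, -1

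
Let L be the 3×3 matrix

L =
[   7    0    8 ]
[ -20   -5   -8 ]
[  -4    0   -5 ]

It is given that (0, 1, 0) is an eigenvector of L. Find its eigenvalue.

-5

Compute Lv: L·(0, 1, 0) = (0, -5, 0).
Since Lv = λv, compare component 2: -5 = λ·1, so λ = -5.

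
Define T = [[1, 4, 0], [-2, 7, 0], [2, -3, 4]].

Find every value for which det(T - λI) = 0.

3, 4, 5

Compute the characteristic polynomial p(μ) = det(μI - T).
Cofactor expansion gives p(μ) = μ^3 - 12μ^2 + 47μ - 60.
Since p(3) = 0, μ = 3 is a root.
Dividing by (μ - 3) leaves μ^2 - 9μ + 20.
The quadratic factors as (μ - 4)·(μ - 5).
Eigenvalues: 3, 4, 5.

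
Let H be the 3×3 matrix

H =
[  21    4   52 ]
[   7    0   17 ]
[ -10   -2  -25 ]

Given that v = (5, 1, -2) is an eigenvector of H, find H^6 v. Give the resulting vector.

(5, 1, -2)

First find the eigenvalue: Hv = (5, 1, -2) = 1·(5, 1, -2), so λ = 1.
Then H^6 v = λ^6·v = 1^6·(5, 1, -2) = 1·(5, 1, -2) = (5, 1, -2).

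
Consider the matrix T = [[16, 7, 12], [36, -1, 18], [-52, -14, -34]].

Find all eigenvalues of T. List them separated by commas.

-10, -8, -1

Compute the characteristic polynomial p(lambda) = det(lambda·I - T).
Expanding the 3×3 determinant: p(lambda) = lambda^3 + 19·lambda^2 + 98·lambda + 80.
Rational-root test: lambda = -10 gives p(-10) = 0.
Factor out (lambda + 10): p(lambda) = (lambda + 10)·(lambda^2 + 9·lambda + 8).
The quadratic factors as (lambda + 8)·(lambda + 1).
Eigenvalues: -10, -8, -1.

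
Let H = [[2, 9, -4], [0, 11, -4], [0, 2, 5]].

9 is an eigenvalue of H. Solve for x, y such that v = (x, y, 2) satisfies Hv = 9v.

4, 4

We need (H - 9I)v = 0.
H - 9I = [[-7, 9, -4], [0, 2, -4], [0, 2, -4]].
Row 1: (-7)·x + (9)·y + (-4)·2 = 0
Row 2: (0)·x + (2)·y + (-4)·2 = 0
Row 3: (0)·x + (2)·y + (-4)·2 = 0
Solving gives x = 4, y = 4.
Check: H·(4, 4, 2) = (36, 36, 18) = 9·(4, 4, 2).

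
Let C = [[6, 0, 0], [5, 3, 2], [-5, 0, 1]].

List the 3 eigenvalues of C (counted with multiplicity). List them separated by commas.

1, 3, 6

The characteristic polynomial is p(lambda) = det(lambda·I - C).
Expanding along the first row, p(lambda) = lambda^3 - 10·lambda^2 + 27·lambda - 18.
Rational-root test: lambda = 3 gives p(3) = 0.
Factor out (lambda - 3): p(lambda) = (lambda - 3)·(lambda^2 - 7·lambda + 6).
The quadratic factors as (lambda - 1)·(lambda - 6).
Eigenvalues: 1, 3, 6.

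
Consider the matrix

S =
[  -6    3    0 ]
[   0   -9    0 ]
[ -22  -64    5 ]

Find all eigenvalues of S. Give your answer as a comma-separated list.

-9, -6, 5

Compute the characteristic polynomial p(lambda) = det(lambda·I - S).
Expanding the 3×3 determinant: p(lambda) = lambda^3 + 10·lambda^2 - 21·lambda - 270.
Since p(5) = 0, lambda = 5 is a root.
Factor out (lambda - 5): p(lambda) = (lambda - 5)·(lambda^2 + 15·lambda + 54).
The quadratic factors as (lambda + 9)·(lambda + 6).
Eigenvalues: -9, -6, 5.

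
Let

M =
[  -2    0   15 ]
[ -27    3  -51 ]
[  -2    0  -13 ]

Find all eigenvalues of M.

-8, -7, 3

The characteristic polynomial is p(λ) = det(λI - M).
Cofactor expansion gives p(λ) = λ^3 + 12λ^2 + 11λ - 168.
Try λ = 3: p(3) = 0, so 3 is a root.
Dividing by (λ - 3) leaves λ^2 + 15λ + 56.
The quadratic factors as (λ + 8)·(λ + 7).
Eigenvalues: -8, -7, 3.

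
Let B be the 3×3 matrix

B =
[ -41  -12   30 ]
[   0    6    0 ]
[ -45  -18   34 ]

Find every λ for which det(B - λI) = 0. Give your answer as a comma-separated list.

The characteristic polynomial is p(λ) = det(λI - B).
Expanding the 3×3 determinant: p(λ) = λ^3 + λ^2 - 86λ + 264.
Rational-root test: λ = 6 gives p(6) = 0.
Dividing by (λ - 6) leaves λ^2 + 7λ - 44.
The quadratic factors as (λ + 11)·(λ - 4).
Eigenvalues: -11, 4, 6.

-11, 4, 6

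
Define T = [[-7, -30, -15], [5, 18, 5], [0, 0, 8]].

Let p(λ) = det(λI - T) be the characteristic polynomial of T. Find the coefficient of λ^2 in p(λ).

-19

The coefficient of λ^2 of det(λI - T) is −trace(T).
trace(T) = (-7) + (18) + (8) = 19, so the coefficient is -19.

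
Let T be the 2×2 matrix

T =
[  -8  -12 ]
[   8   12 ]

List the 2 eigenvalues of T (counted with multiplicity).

0, 4

det(T - lambda·I) = (-8 - lambda)(12 - lambda) - (-12)·(8) = lambda^2 - 4·lambda.
This factors as lambda·(lambda - 4) = 0.
Eigenvalues: 0, 4.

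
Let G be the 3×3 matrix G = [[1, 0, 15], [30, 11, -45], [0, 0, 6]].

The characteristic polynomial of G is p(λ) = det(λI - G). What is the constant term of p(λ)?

p(λ) = λ^3 - 18λ^2 + 83λ - 66.
The constant term is -66.

-66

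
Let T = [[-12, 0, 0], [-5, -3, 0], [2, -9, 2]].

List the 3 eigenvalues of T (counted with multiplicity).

-12, -3, 2

T is lower triangular, so its eigenvalues are the diagonal entries.
Diagonal: -12, -3, 2.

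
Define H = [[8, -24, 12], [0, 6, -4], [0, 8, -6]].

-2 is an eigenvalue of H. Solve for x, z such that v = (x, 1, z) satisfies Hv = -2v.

0, 2

We need (H + 2I)v = 0.
H + 2I = [[10, -24, 12], [0, 8, -4], [0, 8, -4]].
Row 1: (10)·x + (-24)·1 + (12)·z = 0
Row 2: (0)·x + (8)·1 + (-4)·z = 0
Row 3: (0)·x + (8)·1 + (-4)·z = 0
Solving gives x = 0, z = 2.
Check: H·(0, 1, 2) = (0, -2, -4) = -2·(0, 1, 2).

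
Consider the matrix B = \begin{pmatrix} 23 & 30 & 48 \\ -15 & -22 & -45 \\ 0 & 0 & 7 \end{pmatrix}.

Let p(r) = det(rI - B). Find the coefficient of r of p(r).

-49

p(r) = r^3 - 8r^2 - 49r + 392.
The coefficient of r is -49.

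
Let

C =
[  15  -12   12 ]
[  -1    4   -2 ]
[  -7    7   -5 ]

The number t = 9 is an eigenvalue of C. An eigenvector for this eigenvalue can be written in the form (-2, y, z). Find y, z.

We need (C - 9I)v = 0.
C - 9I = [[6, -12, 12], [-1, -5, -2], [-7, 7, -14]].
Row 1: (6)·-2 + (-12)·y + (12)·z = 0
Row 2: (-1)·-2 + (-5)·y + (-2)·z = 0
Row 3: (-7)·-2 + (7)·y + (-14)·z = 0
Solving gives y = 0, z = 1.
Check: C·(-2, 0, 1) = (-18, 0, 9) = 9·(-2, 0, 1).

0, 1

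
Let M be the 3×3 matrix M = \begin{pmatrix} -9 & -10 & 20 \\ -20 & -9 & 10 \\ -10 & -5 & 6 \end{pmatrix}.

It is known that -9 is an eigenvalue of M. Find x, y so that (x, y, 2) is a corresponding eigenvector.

1, 4

We need (M + 9I)v = 0.
M + 9I = [[0, -10, 20], [-20, 0, 10], [-10, -5, 15]].
Row 1: (0)·x + (-10)·y + (20)·2 = 0
Row 2: (-20)·x + (0)·y + (10)·2 = 0
Row 3: (-10)·x + (-5)·y + (15)·2 = 0
Solving gives x = 1, y = 4.
Check: M·(1, 4, 2) = (-9, -36, -18) = -9·(1, 4, 2).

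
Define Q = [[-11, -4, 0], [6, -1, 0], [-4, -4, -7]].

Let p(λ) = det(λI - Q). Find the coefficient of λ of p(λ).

119

p(λ) = λ^3 + 19λ^2 + 119λ + 245.
The coefficient of λ is 119.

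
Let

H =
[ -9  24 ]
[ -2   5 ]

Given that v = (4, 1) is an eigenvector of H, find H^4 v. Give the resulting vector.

(324, 81)

First find the eigenvalue: Hv = (-12, -3) = -3·(4, 1), so λ = -3.
Then H^4 v = λ^4·v = (-3)^4·(4, 1) = 81·(4, 1) = (324, 81).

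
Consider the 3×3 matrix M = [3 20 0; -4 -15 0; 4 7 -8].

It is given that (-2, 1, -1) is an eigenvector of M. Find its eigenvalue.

-7

Compute Mv: M·(-2, 1, -1) = (14, -7, 7).
Since Mv = λv, compare component 1: 14 = λ·-2, so λ = -7.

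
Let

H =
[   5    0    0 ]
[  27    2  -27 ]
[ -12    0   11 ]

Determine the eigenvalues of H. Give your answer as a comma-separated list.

2, 5, 11

Compute the characteristic polynomial p(r) = det(rI - H).
Cofactor expansion gives p(r) = r^3 - 18r^2 + 87r - 110.
Since p(2) = 0, r = 2 is a root.
Factor out (r - 2): p(r) = (r - 2)·(r^2 - 16r + 55).
The quadratic factors as (r - 5)·(r - 11).
Eigenvalues: 2, 5, 11.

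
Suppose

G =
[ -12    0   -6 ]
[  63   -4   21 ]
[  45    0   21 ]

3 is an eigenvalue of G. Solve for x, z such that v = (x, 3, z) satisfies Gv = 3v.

2, -5

We need (G - 3I)v = 0.
G - 3I = [[-15, 0, -6], [63, -7, 21], [45, 0, 18]].
Row 1: (-15)·x + (0)·3 + (-6)·z = 0
Row 2: (63)·x + (-7)·3 + (21)·z = 0
Row 3: (45)·x + (0)·3 + (18)·z = 0
Solving gives x = 2, z = -5.
Check: G·(2, 3, -5) = (6, 9, -15) = 3·(2, 3, -5).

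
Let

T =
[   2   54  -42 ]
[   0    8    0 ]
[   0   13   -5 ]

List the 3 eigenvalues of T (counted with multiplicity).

Set up det(μI - T) = 0.
Cofactor expansion gives p(μ) = μ^3 - 5μ^2 - 34μ + 80.
Since p(2) = 0, μ = 2 is a root.
Factor out (μ - 2): p(μ) = (μ - 2)·(μ^2 - 3μ - 40).
The quadratic factors as (μ + 5)·(μ - 8).
Eigenvalues: -5, 2, 8.

-5, 2, 8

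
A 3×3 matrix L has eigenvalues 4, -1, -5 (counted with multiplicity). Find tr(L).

-2

trace(L) is the sum of the eigenvalues: (4) + (-1) + (-5) = -2.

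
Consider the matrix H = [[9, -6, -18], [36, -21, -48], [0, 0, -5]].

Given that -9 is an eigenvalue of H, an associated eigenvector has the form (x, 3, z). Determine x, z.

We need (H + 9I)v = 0.
H + 9I = [[18, -6, -18], [36, -12, -48], [0, 0, 4]].
Row 1: (18)·x + (-6)·3 + (-18)·z = 0
Row 2: (36)·x + (-12)·3 + (-48)·z = 0
Row 3: (0)·x + (0)·3 + (4)·z = 0
Solving gives x = 1, z = 0.
Check: H·(1, 3, 0) = (-9, -27, 0) = -9·(1, 3, 0).

1, 0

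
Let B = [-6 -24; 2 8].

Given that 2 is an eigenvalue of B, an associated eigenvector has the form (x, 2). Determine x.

-6

We need (B - 2I)v = 0.
B - 2I = [[-8, -24], [2, 6]].
Row 1: (-8)·x + (-24)·2 = 0
Row 2: (2)·x + (6)·2 = 0
Solving gives x = -6.
Check: B·(-6, 2) = (-12, 4) = 2·(-6, 2).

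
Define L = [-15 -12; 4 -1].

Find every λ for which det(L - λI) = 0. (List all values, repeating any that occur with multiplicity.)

det(L - sI) = (-15 - s)(-1 - s) - (-12)·(4) = s^2 + 16s + 63.
This factors as (s + 9)·(s + 7) = 0.
Eigenvalues: -9, -7.

-9, -7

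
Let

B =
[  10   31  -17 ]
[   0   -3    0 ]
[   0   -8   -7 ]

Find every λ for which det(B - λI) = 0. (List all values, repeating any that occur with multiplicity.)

The characteristic polynomial is p(μ) = det(μI - B).
Expanding along the first row, p(μ) = μ^3 - 79μ - 210.
Try μ = -7: p(-7) = 0, so -7 is a root.
Factor out (μ + 7): p(μ) = (μ + 7)·(μ^2 - 7μ - 30).
The quadratic factors as (μ + 3)·(μ - 10).
Eigenvalues: -7, -3, 10.

-7, -3, 10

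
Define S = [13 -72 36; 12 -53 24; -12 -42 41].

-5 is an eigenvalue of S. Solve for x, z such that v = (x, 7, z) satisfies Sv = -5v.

10, 9

We need (S + 5I)v = 0.
S + 5I = [[18, -72, 36], [12, -48, 24], [-12, -42, 46]].
Row 1: (18)·x + (-72)·7 + (36)·z = 0
Row 2: (12)·x + (-48)·7 + (24)·z = 0
Row 3: (-12)·x + (-42)·7 + (46)·z = 0
Solving gives x = 10, z = 9.
Check: S·(10, 7, 9) = (-50, -35, -45) = -5·(10, 7, 9).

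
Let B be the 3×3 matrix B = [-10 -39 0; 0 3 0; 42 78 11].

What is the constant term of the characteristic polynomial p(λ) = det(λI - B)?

p(0) = det(0·I − B) = det(−B) = (−1)^3·det(B).
det(B) = -330, so p(0) = 330.

330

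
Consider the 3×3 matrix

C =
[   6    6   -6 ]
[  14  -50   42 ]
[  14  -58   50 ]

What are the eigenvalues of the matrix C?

Compute the characteristic polynomial p(μ) = det(μI - C).
Cofactor expansion gives p(μ) = μ^3 - 6μ^2 - 64μ + 384.
Try μ = -8: p(-8) = 0, so -8 is a root.
Dividing by (μ + 8) leaves μ^2 - 14μ + 48.
The quadratic factors as (μ - 6)·(μ - 8).
Eigenvalues: -8, 6, 8.

-8, 6, 8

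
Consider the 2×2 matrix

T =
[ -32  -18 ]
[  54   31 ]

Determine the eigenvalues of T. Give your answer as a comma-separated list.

det(T - λI) = (-32 - λ)(31 - λ) - (-18)·(54) = λ^2 + λ - 20.
This factors as (λ + 5)·(λ - 4) = 0.
Eigenvalues: -5, 4.

-5, 4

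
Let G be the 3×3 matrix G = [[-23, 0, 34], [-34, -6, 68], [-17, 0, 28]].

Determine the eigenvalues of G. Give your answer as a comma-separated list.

-6, -6, 11

Set up det(tI - G) = 0.
Expanding the 3×3 determinant: p(t) = t^3 + t^2 - 96t - 396.
Since p(11) = 0, t = 11 is a root.
Factor out (t - 11): p(t) = (t - 11)·(t^2 + 12t + 36).
The quadratic factor is (t + 6)^2.
Eigenvalues: -6, -6, 11.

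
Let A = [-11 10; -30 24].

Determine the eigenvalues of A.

det(A - λI) = (-11 - λ)(24 - λ) - (10)·(-30) = λ^2 - 13λ + 36.
This factors as (λ - 4)·(λ - 9) = 0.
Eigenvalues: 4, 9.

4, 9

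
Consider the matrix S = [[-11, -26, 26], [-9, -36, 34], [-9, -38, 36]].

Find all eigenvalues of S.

-11, -2, 2

Set up det(tI - S) = 0.
Expanding the 3×3 determinant: p(t) = t^3 + 11t^2 - 4t - 44.
Try t = 2: p(2) = 0, so 2 is a root.
Dividing by (t - 2) leaves t^2 + 13t + 22.
The quadratic factors as (t + 11)·(t + 2).
Eigenvalues: -11, -2, 2.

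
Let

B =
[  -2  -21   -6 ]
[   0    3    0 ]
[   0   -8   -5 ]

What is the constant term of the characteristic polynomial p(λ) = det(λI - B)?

p(0) = det(0·I − B) = det(−B) = (−1)^3·det(B).
det(B) = 30, so p(0) = -30.

-30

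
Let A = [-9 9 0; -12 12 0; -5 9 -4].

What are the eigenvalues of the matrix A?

-4, 0, 3

The characteristic polynomial is p(r) = det(rI - A).
Cofactor expansion gives p(r) = r^3 + r^2 - 12r.
Since p(3) = 0, r = 3 is a root.
Dividing by (r - 3) leaves r^2 + 4r.
The quadratic factors as (r + 4)·r.
Eigenvalues: -4, 0, 3.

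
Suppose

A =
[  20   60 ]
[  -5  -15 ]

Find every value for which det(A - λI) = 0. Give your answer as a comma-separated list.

0, 5

det(A - lambda·I) = (20 - lambda)(-15 - lambda) - (60)·(-5) = lambda^2 - 5·lambda.
This factors as lambda·(lambda - 5) = 0.
Eigenvalues: 0, 5.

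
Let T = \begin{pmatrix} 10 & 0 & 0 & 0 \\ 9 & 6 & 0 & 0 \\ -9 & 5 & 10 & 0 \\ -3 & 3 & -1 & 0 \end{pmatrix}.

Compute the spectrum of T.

T is lower triangular, so its eigenvalues are the diagonal entries.
Diagonal: 10, 6, 10, 0.

0, 6, 10, 10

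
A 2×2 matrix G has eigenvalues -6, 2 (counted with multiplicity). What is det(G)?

det(G) is the product of the eigenvalues: (-6) · (2) = -12.

-12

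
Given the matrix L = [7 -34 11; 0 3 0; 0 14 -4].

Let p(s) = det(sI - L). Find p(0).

p(0) = det(0·I − L) = det(−L) = (−1)^3·det(L).
det(L) = -84, so p(0) = 84.

84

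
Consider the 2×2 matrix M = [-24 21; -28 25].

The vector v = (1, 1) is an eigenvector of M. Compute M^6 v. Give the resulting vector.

(729, 729)

First find the eigenvalue: Mv = (-3, -3) = -3·(1, 1), so λ = -3.
Then M^6 v = λ^6·v = (-3)^6·(1, 1) = 729·(1, 1) = (729, 729).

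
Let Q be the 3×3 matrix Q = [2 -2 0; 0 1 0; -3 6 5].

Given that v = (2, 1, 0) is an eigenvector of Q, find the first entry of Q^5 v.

First find the eigenvalue: Qv = (2, 1, 0) = 1·(2, 1, 0), so λ = 1.
Then Q^5 v = λ^5·v = 1^5·(2, 1, 0) = 1·(2, 1, 0) = (2, 1, 0).

2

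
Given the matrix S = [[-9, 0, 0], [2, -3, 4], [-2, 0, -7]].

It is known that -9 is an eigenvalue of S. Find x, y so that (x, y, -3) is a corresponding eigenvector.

-3, 3

We need (S + 9I)v = 0.
S + 9I = [[0, 0, 0], [2, 6, 4], [-2, 0, 2]].
Row 1: (0)·x + (0)·y + (0)·-3 = 0
Row 2: (2)·x + (6)·y + (4)·-3 = 0
Row 3: (-2)·x + (0)·y + (2)·-3 = 0
Solving gives x = -3, y = 3.
Check: S·(-3, 3, -3) = (27, -27, 27) = -9·(-3, 3, -3).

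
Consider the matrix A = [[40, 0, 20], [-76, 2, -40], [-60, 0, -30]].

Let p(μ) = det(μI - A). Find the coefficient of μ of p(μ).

p(μ) = μ^3 - 12μ^2 + 20μ.
The coefficient of μ is 20.

20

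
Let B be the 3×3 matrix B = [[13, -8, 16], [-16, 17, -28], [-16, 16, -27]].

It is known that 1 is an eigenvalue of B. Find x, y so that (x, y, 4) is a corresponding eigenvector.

-2, 5

We need (B - 1I)v = 0.
B - 1I = [[12, -8, 16], [-16, 16, -28], [-16, 16, -28]].
Row 1: (12)·x + (-8)·y + (16)·4 = 0
Row 2: (-16)·x + (16)·y + (-28)·4 = 0
Row 3: (-16)·x + (16)·y + (-28)·4 = 0
Solving gives x = -2, y = 5.
Check: B·(-2, 5, 4) = (-2, 5, 4) = 1·(-2, 5, 4).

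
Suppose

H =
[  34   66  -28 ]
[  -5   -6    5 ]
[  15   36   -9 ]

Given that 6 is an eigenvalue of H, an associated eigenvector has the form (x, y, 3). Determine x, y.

3, 0

We need (H - 6I)v = 0.
H - 6I = [[28, 66, -28], [-5, -12, 5], [15, 36, -15]].
Row 1: (28)·x + (66)·y + (-28)·3 = 0
Row 2: (-5)·x + (-12)·y + (5)·3 = 0
Row 3: (15)·x + (36)·y + (-15)·3 = 0
Solving gives x = 3, y = 0.
Check: H·(3, 0, 3) = (18, 0, 18) = 6·(3, 0, 3).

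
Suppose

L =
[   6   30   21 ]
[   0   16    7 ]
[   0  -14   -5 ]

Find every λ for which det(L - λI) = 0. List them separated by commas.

The characteristic polynomial is p(λ) = det(λI - L).
Expanding the 3×3 determinant: p(λ) = λ^3 - 17λ^2 + 84λ - 108.
Rational-root test: λ = 6 gives p(6) = 0.
Factor out (λ - 6): p(λ) = (λ - 6)·(λ^2 - 11λ + 18).
The quadratic factors as (λ - 2)·(λ - 9).
Eigenvalues: 2, 6, 9.

2, 6, 9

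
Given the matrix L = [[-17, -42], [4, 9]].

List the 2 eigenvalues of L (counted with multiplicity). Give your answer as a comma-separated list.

-5, -3

det(L - λI) = (-17 - λ)(9 - λ) - (-42)·(4) = λ^2 + 8λ + 15.
This factors as (λ + 5)·(λ + 3) = 0.
Eigenvalues: -5, -3.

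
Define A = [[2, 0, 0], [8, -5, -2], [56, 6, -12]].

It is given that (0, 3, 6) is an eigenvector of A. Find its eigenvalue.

Compute Av: A·(0, 3, 6) = (0, -27, -54).
Since Av = λv, compare component 2: -27 = λ·3, so λ = -9.

-9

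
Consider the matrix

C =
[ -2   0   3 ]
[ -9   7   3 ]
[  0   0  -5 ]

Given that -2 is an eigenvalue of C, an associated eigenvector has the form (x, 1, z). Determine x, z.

1, 0

We need (C + 2I)v = 0.
C + 2I = [[0, 0, 3], [-9, 9, 3], [0, 0, -3]].
Row 1: (0)·x + (0)·1 + (3)·z = 0
Row 2: (-9)·x + (9)·1 + (3)·z = 0
Row 3: (0)·x + (0)·1 + (-3)·z = 0
Solving gives x = 1, z = 0.
Check: C·(1, 1, 0) = (-2, -2, 0) = -2·(1, 1, 0).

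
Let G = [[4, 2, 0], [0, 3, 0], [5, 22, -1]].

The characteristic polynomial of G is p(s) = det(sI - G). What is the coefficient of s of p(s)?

p(s) = s^3 - 6s^2 + 5s + 12.
The coefficient of s is 5.

5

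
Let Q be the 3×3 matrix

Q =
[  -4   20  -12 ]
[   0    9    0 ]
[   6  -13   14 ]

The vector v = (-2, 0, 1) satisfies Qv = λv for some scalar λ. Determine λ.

Compute Qv: Q·(-2, 0, 1) = (-4, 0, 2).
Since Qv = λv, compare component 1: -4 = λ·-2, so λ = 2.

2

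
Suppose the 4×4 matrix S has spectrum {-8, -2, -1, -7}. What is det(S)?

112

det(S) is the product of the eigenvalues: (-8) · (-2) · (-1) · (-7) = 112.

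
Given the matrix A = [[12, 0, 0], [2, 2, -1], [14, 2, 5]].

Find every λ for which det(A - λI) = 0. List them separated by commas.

3, 4, 12

The characteristic polynomial is p(μ) = det(μI - A).
Cofactor expansion gives p(μ) = μ^3 - 19μ^2 + 96μ - 144.
Rational-root test: μ = 3 gives p(3) = 0.
Factor out (μ - 3): p(μ) = (μ - 3)·(μ^2 - 16μ + 48).
The quadratic factors as (μ - 4)·(μ - 12).
Eigenvalues: 3, 4, 12.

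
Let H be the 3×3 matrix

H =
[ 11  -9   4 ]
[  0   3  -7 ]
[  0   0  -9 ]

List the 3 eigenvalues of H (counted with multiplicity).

-9, 3, 11

H is upper triangular, so its eigenvalues are the diagonal entries.
Diagonal: 11, 3, -9.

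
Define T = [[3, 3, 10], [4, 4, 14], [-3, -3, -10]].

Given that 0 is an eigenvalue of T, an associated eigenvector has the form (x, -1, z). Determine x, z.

We need (T)v = 0.
T = [[3, 3, 10], [4, 4, 14], [-3, -3, -10]].
Row 1: (3)·x + (3)·-1 + (10)·z = 0
Row 2: (4)·x + (4)·-1 + (14)·z = 0
Row 3: (-3)·x + (-3)·-1 + (-10)·z = 0
Solving gives x = 1, z = 0.
Check: T·(1, -1, 0) = (0, 0, 0) = 0·(1, -1, 0).

1, 0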